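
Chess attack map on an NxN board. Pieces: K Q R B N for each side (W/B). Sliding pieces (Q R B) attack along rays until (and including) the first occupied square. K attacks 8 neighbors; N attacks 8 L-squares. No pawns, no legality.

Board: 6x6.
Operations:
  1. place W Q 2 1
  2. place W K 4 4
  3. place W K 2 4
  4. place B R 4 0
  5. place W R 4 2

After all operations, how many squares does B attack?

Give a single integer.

Op 1: place WQ@(2,1)
Op 2: place WK@(4,4)
Op 3: place WK@(2,4)
Op 4: place BR@(4,0)
Op 5: place WR@(4,2)
Per-piece attacks for B:
  BR@(4,0): attacks (4,1) (4,2) (5,0) (3,0) (2,0) (1,0) (0,0) [ray(0,1) blocked at (4,2)]
Union (7 distinct): (0,0) (1,0) (2,0) (3,0) (4,1) (4,2) (5,0)

Answer: 7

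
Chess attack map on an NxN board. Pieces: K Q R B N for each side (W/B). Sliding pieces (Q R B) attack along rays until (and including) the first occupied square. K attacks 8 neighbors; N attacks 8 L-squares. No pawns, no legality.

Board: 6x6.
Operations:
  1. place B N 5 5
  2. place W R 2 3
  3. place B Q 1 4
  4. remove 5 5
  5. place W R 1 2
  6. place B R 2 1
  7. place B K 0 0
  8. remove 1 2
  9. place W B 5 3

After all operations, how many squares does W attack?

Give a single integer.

Op 1: place BN@(5,5)
Op 2: place WR@(2,3)
Op 3: place BQ@(1,4)
Op 4: remove (5,5)
Op 5: place WR@(1,2)
Op 6: place BR@(2,1)
Op 7: place BK@(0,0)
Op 8: remove (1,2)
Op 9: place WB@(5,3)
Per-piece attacks for W:
  WR@(2,3): attacks (2,4) (2,5) (2,2) (2,1) (3,3) (4,3) (5,3) (1,3) (0,3) [ray(0,-1) blocked at (2,1); ray(1,0) blocked at (5,3)]
  WB@(5,3): attacks (4,4) (3,5) (4,2) (3,1) (2,0)
Union (14 distinct): (0,3) (1,3) (2,0) (2,1) (2,2) (2,4) (2,5) (3,1) (3,3) (3,5) (4,2) (4,3) (4,4) (5,3)

Answer: 14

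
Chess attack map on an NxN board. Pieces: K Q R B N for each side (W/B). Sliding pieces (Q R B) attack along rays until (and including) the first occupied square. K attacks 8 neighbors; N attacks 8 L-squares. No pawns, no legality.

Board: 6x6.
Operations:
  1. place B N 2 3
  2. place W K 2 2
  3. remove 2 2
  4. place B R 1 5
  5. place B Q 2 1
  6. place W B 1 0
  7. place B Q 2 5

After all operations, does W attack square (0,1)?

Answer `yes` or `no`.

Answer: yes

Derivation:
Op 1: place BN@(2,3)
Op 2: place WK@(2,2)
Op 3: remove (2,2)
Op 4: place BR@(1,5)
Op 5: place BQ@(2,1)
Op 6: place WB@(1,0)
Op 7: place BQ@(2,5)
Per-piece attacks for W:
  WB@(1,0): attacks (2,1) (0,1) [ray(1,1) blocked at (2,1)]
W attacks (0,1): yes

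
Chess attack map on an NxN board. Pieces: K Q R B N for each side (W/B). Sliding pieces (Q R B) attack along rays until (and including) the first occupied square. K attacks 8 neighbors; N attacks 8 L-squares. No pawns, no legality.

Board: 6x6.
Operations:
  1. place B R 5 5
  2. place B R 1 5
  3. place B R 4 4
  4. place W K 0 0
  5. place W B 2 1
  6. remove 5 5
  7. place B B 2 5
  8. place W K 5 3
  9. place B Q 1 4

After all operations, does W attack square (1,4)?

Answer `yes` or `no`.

Op 1: place BR@(5,5)
Op 2: place BR@(1,5)
Op 3: place BR@(4,4)
Op 4: place WK@(0,0)
Op 5: place WB@(2,1)
Op 6: remove (5,5)
Op 7: place BB@(2,5)
Op 8: place WK@(5,3)
Op 9: place BQ@(1,4)
Per-piece attacks for W:
  WK@(0,0): attacks (0,1) (1,0) (1,1)
  WB@(2,1): attacks (3,2) (4,3) (5,4) (3,0) (1,2) (0,3) (1,0)
  WK@(5,3): attacks (5,4) (5,2) (4,3) (4,4) (4,2)
W attacks (1,4): no

Answer: no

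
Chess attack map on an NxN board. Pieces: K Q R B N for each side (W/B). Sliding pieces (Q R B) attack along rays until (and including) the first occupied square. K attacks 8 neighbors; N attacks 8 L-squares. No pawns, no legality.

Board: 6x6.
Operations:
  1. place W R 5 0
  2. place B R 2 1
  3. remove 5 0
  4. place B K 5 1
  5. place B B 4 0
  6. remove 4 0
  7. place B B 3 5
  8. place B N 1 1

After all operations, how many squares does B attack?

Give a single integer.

Op 1: place WR@(5,0)
Op 2: place BR@(2,1)
Op 3: remove (5,0)
Op 4: place BK@(5,1)
Op 5: place BB@(4,0)
Op 6: remove (4,0)
Op 7: place BB@(3,5)
Op 8: place BN@(1,1)
Per-piece attacks for B:
  BN@(1,1): attacks (2,3) (3,2) (0,3) (3,0)
  BR@(2,1): attacks (2,2) (2,3) (2,4) (2,5) (2,0) (3,1) (4,1) (5,1) (1,1) [ray(1,0) blocked at (5,1); ray(-1,0) blocked at (1,1)]
  BB@(3,5): attacks (4,4) (5,3) (2,4) (1,3) (0,2)
  BK@(5,1): attacks (5,2) (5,0) (4,1) (4,2) (4,0)
Union (20 distinct): (0,2) (0,3) (1,1) (1,3) (2,0) (2,2) (2,3) (2,4) (2,5) (3,0) (3,1) (3,2) (4,0) (4,1) (4,2) (4,4) (5,0) (5,1) (5,2) (5,3)

Answer: 20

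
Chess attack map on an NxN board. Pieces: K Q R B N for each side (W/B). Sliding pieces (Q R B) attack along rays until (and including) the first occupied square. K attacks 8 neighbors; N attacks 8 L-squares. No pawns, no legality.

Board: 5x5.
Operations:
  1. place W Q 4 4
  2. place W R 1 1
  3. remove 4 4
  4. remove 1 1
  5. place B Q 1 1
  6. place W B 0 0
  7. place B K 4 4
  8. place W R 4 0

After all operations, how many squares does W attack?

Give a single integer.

Op 1: place WQ@(4,4)
Op 2: place WR@(1,1)
Op 3: remove (4,4)
Op 4: remove (1,1)
Op 5: place BQ@(1,1)
Op 6: place WB@(0,0)
Op 7: place BK@(4,4)
Op 8: place WR@(4,0)
Per-piece attacks for W:
  WB@(0,0): attacks (1,1) [ray(1,1) blocked at (1,1)]
  WR@(4,0): attacks (4,1) (4,2) (4,3) (4,4) (3,0) (2,0) (1,0) (0,0) [ray(0,1) blocked at (4,4); ray(-1,0) blocked at (0,0)]
Union (9 distinct): (0,0) (1,0) (1,1) (2,0) (3,0) (4,1) (4,2) (4,3) (4,4)

Answer: 9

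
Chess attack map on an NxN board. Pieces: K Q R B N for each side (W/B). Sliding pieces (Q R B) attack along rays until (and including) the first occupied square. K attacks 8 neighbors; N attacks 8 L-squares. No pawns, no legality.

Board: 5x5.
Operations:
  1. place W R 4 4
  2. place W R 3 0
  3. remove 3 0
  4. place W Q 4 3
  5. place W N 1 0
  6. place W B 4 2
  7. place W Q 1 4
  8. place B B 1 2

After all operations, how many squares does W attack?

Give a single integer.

Op 1: place WR@(4,4)
Op 2: place WR@(3,0)
Op 3: remove (3,0)
Op 4: place WQ@(4,3)
Op 5: place WN@(1,0)
Op 6: place WB@(4,2)
Op 7: place WQ@(1,4)
Op 8: place BB@(1,2)
Per-piece attacks for W:
  WN@(1,0): attacks (2,2) (3,1) (0,2)
  WQ@(1,4): attacks (1,3) (1,2) (2,4) (3,4) (4,4) (0,4) (2,3) (3,2) (4,1) (0,3) [ray(0,-1) blocked at (1,2); ray(1,0) blocked at (4,4)]
  WB@(4,2): attacks (3,3) (2,4) (3,1) (2,0)
  WQ@(4,3): attacks (4,4) (4,2) (3,3) (2,3) (1,3) (0,3) (3,4) (3,2) (2,1) (1,0) [ray(0,1) blocked at (4,4); ray(0,-1) blocked at (4,2); ray(-1,-1) blocked at (1,0)]
  WR@(4,4): attacks (4,3) (3,4) (2,4) (1,4) [ray(0,-1) blocked at (4,3); ray(-1,0) blocked at (1,4)]
Union (20 distinct): (0,2) (0,3) (0,4) (1,0) (1,2) (1,3) (1,4) (2,0) (2,1) (2,2) (2,3) (2,4) (3,1) (3,2) (3,3) (3,4) (4,1) (4,2) (4,3) (4,4)

Answer: 20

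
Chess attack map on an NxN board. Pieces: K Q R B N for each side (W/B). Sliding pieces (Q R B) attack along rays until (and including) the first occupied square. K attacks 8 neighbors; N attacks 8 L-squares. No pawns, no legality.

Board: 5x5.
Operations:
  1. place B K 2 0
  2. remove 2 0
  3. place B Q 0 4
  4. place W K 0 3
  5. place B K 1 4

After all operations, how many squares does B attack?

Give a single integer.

Answer: 9

Derivation:
Op 1: place BK@(2,0)
Op 2: remove (2,0)
Op 3: place BQ@(0,4)
Op 4: place WK@(0,3)
Op 5: place BK@(1,4)
Per-piece attacks for B:
  BQ@(0,4): attacks (0,3) (1,4) (1,3) (2,2) (3,1) (4,0) [ray(0,-1) blocked at (0,3); ray(1,0) blocked at (1,4)]
  BK@(1,4): attacks (1,3) (2,4) (0,4) (2,3) (0,3)
Union (9 distinct): (0,3) (0,4) (1,3) (1,4) (2,2) (2,3) (2,4) (3,1) (4,0)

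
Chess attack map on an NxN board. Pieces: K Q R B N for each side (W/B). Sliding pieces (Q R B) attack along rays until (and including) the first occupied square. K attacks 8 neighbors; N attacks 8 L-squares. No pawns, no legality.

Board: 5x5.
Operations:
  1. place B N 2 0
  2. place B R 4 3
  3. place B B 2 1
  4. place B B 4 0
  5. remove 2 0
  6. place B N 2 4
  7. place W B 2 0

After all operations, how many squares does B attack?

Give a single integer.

Op 1: place BN@(2,0)
Op 2: place BR@(4,3)
Op 3: place BB@(2,1)
Op 4: place BB@(4,0)
Op 5: remove (2,0)
Op 6: place BN@(2,4)
Op 7: place WB@(2,0)
Per-piece attacks for B:
  BB@(2,1): attacks (3,2) (4,3) (3,0) (1,2) (0,3) (1,0) [ray(1,1) blocked at (4,3)]
  BN@(2,4): attacks (3,2) (4,3) (1,2) (0,3)
  BB@(4,0): attacks (3,1) (2,2) (1,3) (0,4)
  BR@(4,3): attacks (4,4) (4,2) (4,1) (4,0) (3,3) (2,3) (1,3) (0,3) [ray(0,-1) blocked at (4,0)]
Union (16 distinct): (0,3) (0,4) (1,0) (1,2) (1,3) (2,2) (2,3) (3,0) (3,1) (3,2) (3,3) (4,0) (4,1) (4,2) (4,3) (4,4)

Answer: 16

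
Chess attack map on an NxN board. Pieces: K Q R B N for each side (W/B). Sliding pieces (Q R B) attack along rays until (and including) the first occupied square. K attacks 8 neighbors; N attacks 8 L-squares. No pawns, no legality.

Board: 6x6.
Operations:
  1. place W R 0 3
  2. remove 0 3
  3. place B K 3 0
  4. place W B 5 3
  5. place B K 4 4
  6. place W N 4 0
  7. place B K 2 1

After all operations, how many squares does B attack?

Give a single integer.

Answer: 19

Derivation:
Op 1: place WR@(0,3)
Op 2: remove (0,3)
Op 3: place BK@(3,0)
Op 4: place WB@(5,3)
Op 5: place BK@(4,4)
Op 6: place WN@(4,0)
Op 7: place BK@(2,1)
Per-piece attacks for B:
  BK@(2,1): attacks (2,2) (2,0) (3,1) (1,1) (3,2) (3,0) (1,2) (1,0)
  BK@(3,0): attacks (3,1) (4,0) (2,0) (4,1) (2,1)
  BK@(4,4): attacks (4,5) (4,3) (5,4) (3,4) (5,5) (5,3) (3,5) (3,3)
Union (19 distinct): (1,0) (1,1) (1,2) (2,0) (2,1) (2,2) (3,0) (3,1) (3,2) (3,3) (3,4) (3,5) (4,0) (4,1) (4,3) (4,5) (5,3) (5,4) (5,5)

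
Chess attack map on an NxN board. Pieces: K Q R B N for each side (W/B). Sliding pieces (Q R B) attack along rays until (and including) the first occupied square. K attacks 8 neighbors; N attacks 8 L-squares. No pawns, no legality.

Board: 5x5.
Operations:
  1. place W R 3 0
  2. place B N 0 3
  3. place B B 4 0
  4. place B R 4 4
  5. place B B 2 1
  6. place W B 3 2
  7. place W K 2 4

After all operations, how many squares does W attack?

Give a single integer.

Answer: 14

Derivation:
Op 1: place WR@(3,0)
Op 2: place BN@(0,3)
Op 3: place BB@(4,0)
Op 4: place BR@(4,4)
Op 5: place BB@(2,1)
Op 6: place WB@(3,2)
Op 7: place WK@(2,4)
Per-piece attacks for W:
  WK@(2,4): attacks (2,3) (3,4) (1,4) (3,3) (1,3)
  WR@(3,0): attacks (3,1) (3,2) (4,0) (2,0) (1,0) (0,0) [ray(0,1) blocked at (3,2); ray(1,0) blocked at (4,0)]
  WB@(3,2): attacks (4,3) (4,1) (2,3) (1,4) (2,1) [ray(-1,-1) blocked at (2,1)]
Union (14 distinct): (0,0) (1,0) (1,3) (1,4) (2,0) (2,1) (2,3) (3,1) (3,2) (3,3) (3,4) (4,0) (4,1) (4,3)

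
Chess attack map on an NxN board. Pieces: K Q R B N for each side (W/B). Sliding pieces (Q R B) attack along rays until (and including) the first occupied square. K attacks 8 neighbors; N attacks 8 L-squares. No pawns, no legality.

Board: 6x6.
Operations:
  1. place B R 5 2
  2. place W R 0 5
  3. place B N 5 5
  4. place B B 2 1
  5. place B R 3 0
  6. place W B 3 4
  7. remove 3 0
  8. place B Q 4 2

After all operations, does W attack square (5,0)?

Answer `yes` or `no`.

Answer: no

Derivation:
Op 1: place BR@(5,2)
Op 2: place WR@(0,5)
Op 3: place BN@(5,5)
Op 4: place BB@(2,1)
Op 5: place BR@(3,0)
Op 6: place WB@(3,4)
Op 7: remove (3,0)
Op 8: place BQ@(4,2)
Per-piece attacks for W:
  WR@(0,5): attacks (0,4) (0,3) (0,2) (0,1) (0,0) (1,5) (2,5) (3,5) (4,5) (5,5) [ray(1,0) blocked at (5,5)]
  WB@(3,4): attacks (4,5) (4,3) (5,2) (2,5) (2,3) (1,2) (0,1) [ray(1,-1) blocked at (5,2)]
W attacks (5,0): no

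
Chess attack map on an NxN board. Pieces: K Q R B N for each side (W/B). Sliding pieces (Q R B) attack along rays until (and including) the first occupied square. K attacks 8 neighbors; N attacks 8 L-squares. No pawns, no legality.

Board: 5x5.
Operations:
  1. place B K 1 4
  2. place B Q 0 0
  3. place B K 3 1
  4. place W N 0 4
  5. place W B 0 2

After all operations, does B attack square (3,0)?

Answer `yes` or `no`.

Op 1: place BK@(1,4)
Op 2: place BQ@(0,0)
Op 3: place BK@(3,1)
Op 4: place WN@(0,4)
Op 5: place WB@(0,2)
Per-piece attacks for B:
  BQ@(0,0): attacks (0,1) (0,2) (1,0) (2,0) (3,0) (4,0) (1,1) (2,2) (3,3) (4,4) [ray(0,1) blocked at (0,2)]
  BK@(1,4): attacks (1,3) (2,4) (0,4) (2,3) (0,3)
  BK@(3,1): attacks (3,2) (3,0) (4,1) (2,1) (4,2) (4,0) (2,2) (2,0)
B attacks (3,0): yes

Answer: yes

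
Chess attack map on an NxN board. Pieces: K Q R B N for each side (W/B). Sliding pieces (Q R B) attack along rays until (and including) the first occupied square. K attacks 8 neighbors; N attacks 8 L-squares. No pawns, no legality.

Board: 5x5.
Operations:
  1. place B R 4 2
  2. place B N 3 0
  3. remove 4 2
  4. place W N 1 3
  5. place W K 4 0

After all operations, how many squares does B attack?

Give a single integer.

Op 1: place BR@(4,2)
Op 2: place BN@(3,0)
Op 3: remove (4,2)
Op 4: place WN@(1,3)
Op 5: place WK@(4,0)
Per-piece attacks for B:
  BN@(3,0): attacks (4,2) (2,2) (1,1)
Union (3 distinct): (1,1) (2,2) (4,2)

Answer: 3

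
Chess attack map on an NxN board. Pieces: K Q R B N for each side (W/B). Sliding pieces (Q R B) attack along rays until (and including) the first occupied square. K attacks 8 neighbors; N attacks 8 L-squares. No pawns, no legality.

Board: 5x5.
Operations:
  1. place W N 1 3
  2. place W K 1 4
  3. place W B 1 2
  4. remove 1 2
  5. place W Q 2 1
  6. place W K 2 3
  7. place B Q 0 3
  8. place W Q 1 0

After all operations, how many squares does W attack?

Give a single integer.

Answer: 22

Derivation:
Op 1: place WN@(1,3)
Op 2: place WK@(1,4)
Op 3: place WB@(1,2)
Op 4: remove (1,2)
Op 5: place WQ@(2,1)
Op 6: place WK@(2,3)
Op 7: place BQ@(0,3)
Op 8: place WQ@(1,0)
Per-piece attacks for W:
  WQ@(1,0): attacks (1,1) (1,2) (1,3) (2,0) (3,0) (4,0) (0,0) (2,1) (0,1) [ray(0,1) blocked at (1,3); ray(1,1) blocked at (2,1)]
  WN@(1,3): attacks (3,4) (2,1) (3,2) (0,1)
  WK@(1,4): attacks (1,3) (2,4) (0,4) (2,3) (0,3)
  WQ@(2,1): attacks (2,2) (2,3) (2,0) (3,1) (4,1) (1,1) (0,1) (3,2) (4,3) (3,0) (1,2) (0,3) (1,0) [ray(0,1) blocked at (2,3); ray(-1,1) blocked at (0,3); ray(-1,-1) blocked at (1,0)]
  WK@(2,3): attacks (2,4) (2,2) (3,3) (1,3) (3,4) (3,2) (1,4) (1,2)
Union (22 distinct): (0,0) (0,1) (0,3) (0,4) (1,0) (1,1) (1,2) (1,3) (1,4) (2,0) (2,1) (2,2) (2,3) (2,4) (3,0) (3,1) (3,2) (3,3) (3,4) (4,0) (4,1) (4,3)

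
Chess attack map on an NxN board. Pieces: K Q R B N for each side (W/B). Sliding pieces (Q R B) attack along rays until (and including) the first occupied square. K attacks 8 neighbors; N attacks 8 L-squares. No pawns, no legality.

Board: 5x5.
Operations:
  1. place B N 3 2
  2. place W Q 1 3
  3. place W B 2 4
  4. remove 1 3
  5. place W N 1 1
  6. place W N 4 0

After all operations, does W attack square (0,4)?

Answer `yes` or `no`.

Answer: no

Derivation:
Op 1: place BN@(3,2)
Op 2: place WQ@(1,3)
Op 3: place WB@(2,4)
Op 4: remove (1,3)
Op 5: place WN@(1,1)
Op 6: place WN@(4,0)
Per-piece attacks for W:
  WN@(1,1): attacks (2,3) (3,2) (0,3) (3,0)
  WB@(2,4): attacks (3,3) (4,2) (1,3) (0,2)
  WN@(4,0): attacks (3,2) (2,1)
W attacks (0,4): no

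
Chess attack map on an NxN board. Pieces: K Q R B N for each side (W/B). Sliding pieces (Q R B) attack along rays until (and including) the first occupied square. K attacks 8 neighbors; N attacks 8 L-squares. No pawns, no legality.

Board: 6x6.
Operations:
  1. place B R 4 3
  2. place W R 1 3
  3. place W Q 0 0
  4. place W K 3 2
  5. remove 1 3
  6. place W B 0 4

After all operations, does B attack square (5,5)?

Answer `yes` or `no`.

Op 1: place BR@(4,3)
Op 2: place WR@(1,3)
Op 3: place WQ@(0,0)
Op 4: place WK@(3,2)
Op 5: remove (1,3)
Op 6: place WB@(0,4)
Per-piece attacks for B:
  BR@(4,3): attacks (4,4) (4,5) (4,2) (4,1) (4,0) (5,3) (3,3) (2,3) (1,3) (0,3)
B attacks (5,5): no

Answer: no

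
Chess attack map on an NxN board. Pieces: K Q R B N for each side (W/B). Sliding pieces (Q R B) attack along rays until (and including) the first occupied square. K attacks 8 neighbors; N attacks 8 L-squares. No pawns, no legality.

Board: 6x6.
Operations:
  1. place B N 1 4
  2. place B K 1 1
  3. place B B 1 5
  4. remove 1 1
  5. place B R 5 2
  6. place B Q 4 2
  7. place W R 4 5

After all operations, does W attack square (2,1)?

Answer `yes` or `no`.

Op 1: place BN@(1,4)
Op 2: place BK@(1,1)
Op 3: place BB@(1,5)
Op 4: remove (1,1)
Op 5: place BR@(5,2)
Op 6: place BQ@(4,2)
Op 7: place WR@(4,5)
Per-piece attacks for W:
  WR@(4,5): attacks (4,4) (4,3) (4,2) (5,5) (3,5) (2,5) (1,5) [ray(0,-1) blocked at (4,2); ray(-1,0) blocked at (1,5)]
W attacks (2,1): no

Answer: no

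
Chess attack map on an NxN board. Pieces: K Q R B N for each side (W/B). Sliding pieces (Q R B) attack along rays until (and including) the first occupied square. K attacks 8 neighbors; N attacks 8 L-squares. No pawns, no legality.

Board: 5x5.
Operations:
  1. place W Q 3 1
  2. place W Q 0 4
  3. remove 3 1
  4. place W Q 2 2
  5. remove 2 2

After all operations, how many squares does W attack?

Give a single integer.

Answer: 12

Derivation:
Op 1: place WQ@(3,1)
Op 2: place WQ@(0,4)
Op 3: remove (3,1)
Op 4: place WQ@(2,2)
Op 5: remove (2,2)
Per-piece attacks for W:
  WQ@(0,4): attacks (0,3) (0,2) (0,1) (0,0) (1,4) (2,4) (3,4) (4,4) (1,3) (2,2) (3,1) (4,0)
Union (12 distinct): (0,0) (0,1) (0,2) (0,3) (1,3) (1,4) (2,2) (2,4) (3,1) (3,4) (4,0) (4,4)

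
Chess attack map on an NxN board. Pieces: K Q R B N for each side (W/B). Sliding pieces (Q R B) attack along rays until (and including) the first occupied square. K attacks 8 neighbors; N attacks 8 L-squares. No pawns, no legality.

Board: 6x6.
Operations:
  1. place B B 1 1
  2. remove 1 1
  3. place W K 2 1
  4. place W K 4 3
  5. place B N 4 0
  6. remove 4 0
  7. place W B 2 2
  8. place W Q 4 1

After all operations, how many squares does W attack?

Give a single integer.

Op 1: place BB@(1,1)
Op 2: remove (1,1)
Op 3: place WK@(2,1)
Op 4: place WK@(4,3)
Op 5: place BN@(4,0)
Op 6: remove (4,0)
Op 7: place WB@(2,2)
Op 8: place WQ@(4,1)
Per-piece attacks for W:
  WK@(2,1): attacks (2,2) (2,0) (3,1) (1,1) (3,2) (3,0) (1,2) (1,0)
  WB@(2,2): attacks (3,3) (4,4) (5,5) (3,1) (4,0) (1,3) (0,4) (1,1) (0,0)
  WQ@(4,1): attacks (4,2) (4,3) (4,0) (5,1) (3,1) (2,1) (5,2) (5,0) (3,2) (2,3) (1,4) (0,5) (3,0) [ray(0,1) blocked at (4,3); ray(-1,0) blocked at (2,1)]
  WK@(4,3): attacks (4,4) (4,2) (5,3) (3,3) (5,4) (5,2) (3,4) (3,2)
Union (27 distinct): (0,0) (0,4) (0,5) (1,0) (1,1) (1,2) (1,3) (1,4) (2,0) (2,1) (2,2) (2,3) (3,0) (3,1) (3,2) (3,3) (3,4) (4,0) (4,2) (4,3) (4,4) (5,0) (5,1) (5,2) (5,3) (5,4) (5,5)

Answer: 27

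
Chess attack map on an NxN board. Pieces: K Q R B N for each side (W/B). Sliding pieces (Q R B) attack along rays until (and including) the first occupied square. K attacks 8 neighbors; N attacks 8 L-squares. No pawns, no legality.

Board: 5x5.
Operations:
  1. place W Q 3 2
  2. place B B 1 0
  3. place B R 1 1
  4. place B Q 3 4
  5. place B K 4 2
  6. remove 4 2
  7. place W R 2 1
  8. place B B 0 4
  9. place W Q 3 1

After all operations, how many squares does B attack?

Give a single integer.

Op 1: place WQ@(3,2)
Op 2: place BB@(1,0)
Op 3: place BR@(1,1)
Op 4: place BQ@(3,4)
Op 5: place BK@(4,2)
Op 6: remove (4,2)
Op 7: place WR@(2,1)
Op 8: place BB@(0,4)
Op 9: place WQ@(3,1)
Per-piece attacks for B:
  BB@(0,4): attacks (1,3) (2,2) (3,1) [ray(1,-1) blocked at (3,1)]
  BB@(1,0): attacks (2,1) (0,1) [ray(1,1) blocked at (2,1)]
  BR@(1,1): attacks (1,2) (1,3) (1,4) (1,0) (2,1) (0,1) [ray(0,-1) blocked at (1,0); ray(1,0) blocked at (2,1)]
  BQ@(3,4): attacks (3,3) (3,2) (4,4) (2,4) (1,4) (0,4) (4,3) (2,3) (1,2) (0,1) [ray(0,-1) blocked at (3,2); ray(-1,0) blocked at (0,4)]
Union (15 distinct): (0,1) (0,4) (1,0) (1,2) (1,3) (1,4) (2,1) (2,2) (2,3) (2,4) (3,1) (3,2) (3,3) (4,3) (4,4)

Answer: 15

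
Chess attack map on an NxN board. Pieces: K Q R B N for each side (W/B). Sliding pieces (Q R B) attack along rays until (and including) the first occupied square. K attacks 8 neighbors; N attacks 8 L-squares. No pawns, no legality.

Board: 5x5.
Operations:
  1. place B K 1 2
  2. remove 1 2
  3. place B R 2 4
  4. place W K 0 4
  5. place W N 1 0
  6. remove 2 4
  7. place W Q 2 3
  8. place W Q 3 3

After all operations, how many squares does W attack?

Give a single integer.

Op 1: place BK@(1,2)
Op 2: remove (1,2)
Op 3: place BR@(2,4)
Op 4: place WK@(0,4)
Op 5: place WN@(1,0)
Op 6: remove (2,4)
Op 7: place WQ@(2,3)
Op 8: place WQ@(3,3)
Per-piece attacks for W:
  WK@(0,4): attacks (0,3) (1,4) (1,3)
  WN@(1,0): attacks (2,2) (3,1) (0,2)
  WQ@(2,3): attacks (2,4) (2,2) (2,1) (2,0) (3,3) (1,3) (0,3) (3,4) (3,2) (4,1) (1,4) (1,2) (0,1) [ray(1,0) blocked at (3,3)]
  WQ@(3,3): attacks (3,4) (3,2) (3,1) (3,0) (4,3) (2,3) (4,4) (4,2) (2,4) (2,2) (1,1) (0,0) [ray(-1,0) blocked at (2,3)]
Union (22 distinct): (0,0) (0,1) (0,2) (0,3) (1,1) (1,2) (1,3) (1,4) (2,0) (2,1) (2,2) (2,3) (2,4) (3,0) (3,1) (3,2) (3,3) (3,4) (4,1) (4,2) (4,3) (4,4)

Answer: 22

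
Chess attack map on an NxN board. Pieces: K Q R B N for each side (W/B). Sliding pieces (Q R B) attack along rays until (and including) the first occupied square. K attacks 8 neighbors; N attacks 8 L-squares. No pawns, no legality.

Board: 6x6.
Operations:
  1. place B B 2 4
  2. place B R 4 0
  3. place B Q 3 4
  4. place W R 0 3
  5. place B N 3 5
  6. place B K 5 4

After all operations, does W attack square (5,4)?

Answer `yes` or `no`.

Answer: no

Derivation:
Op 1: place BB@(2,4)
Op 2: place BR@(4,0)
Op 3: place BQ@(3,4)
Op 4: place WR@(0,3)
Op 5: place BN@(3,5)
Op 6: place BK@(5,4)
Per-piece attacks for W:
  WR@(0,3): attacks (0,4) (0,5) (0,2) (0,1) (0,0) (1,3) (2,3) (3,3) (4,3) (5,3)
W attacks (5,4): no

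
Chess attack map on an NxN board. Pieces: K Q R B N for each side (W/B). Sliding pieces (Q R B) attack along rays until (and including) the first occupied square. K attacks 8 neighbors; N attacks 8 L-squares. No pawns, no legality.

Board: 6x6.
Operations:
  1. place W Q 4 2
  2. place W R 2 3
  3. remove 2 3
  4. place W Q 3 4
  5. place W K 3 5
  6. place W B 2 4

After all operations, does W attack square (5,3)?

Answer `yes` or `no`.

Answer: yes

Derivation:
Op 1: place WQ@(4,2)
Op 2: place WR@(2,3)
Op 3: remove (2,3)
Op 4: place WQ@(3,4)
Op 5: place WK@(3,5)
Op 6: place WB@(2,4)
Per-piece attacks for W:
  WB@(2,4): attacks (3,5) (3,3) (4,2) (1,5) (1,3) (0,2) [ray(1,1) blocked at (3,5); ray(1,-1) blocked at (4,2)]
  WQ@(3,4): attacks (3,5) (3,3) (3,2) (3,1) (3,0) (4,4) (5,4) (2,4) (4,5) (4,3) (5,2) (2,5) (2,3) (1,2) (0,1) [ray(0,1) blocked at (3,5); ray(-1,0) blocked at (2,4)]
  WK@(3,5): attacks (3,4) (4,5) (2,5) (4,4) (2,4)
  WQ@(4,2): attacks (4,3) (4,4) (4,5) (4,1) (4,0) (5,2) (3,2) (2,2) (1,2) (0,2) (5,3) (5,1) (3,3) (2,4) (3,1) (2,0) [ray(-1,1) blocked at (2,4)]
W attacks (5,3): yes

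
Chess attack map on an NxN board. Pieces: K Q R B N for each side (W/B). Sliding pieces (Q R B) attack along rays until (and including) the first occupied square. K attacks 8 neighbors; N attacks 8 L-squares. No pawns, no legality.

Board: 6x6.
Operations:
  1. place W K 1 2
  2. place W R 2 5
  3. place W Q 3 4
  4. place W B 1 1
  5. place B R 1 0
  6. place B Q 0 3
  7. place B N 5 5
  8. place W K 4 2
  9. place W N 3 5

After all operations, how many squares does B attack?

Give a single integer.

Op 1: place WK@(1,2)
Op 2: place WR@(2,5)
Op 3: place WQ@(3,4)
Op 4: place WB@(1,1)
Op 5: place BR@(1,0)
Op 6: place BQ@(0,3)
Op 7: place BN@(5,5)
Op 8: place WK@(4,2)
Op 9: place WN@(3,5)
Per-piece attacks for B:
  BQ@(0,3): attacks (0,4) (0,5) (0,2) (0,1) (0,0) (1,3) (2,3) (3,3) (4,3) (5,3) (1,4) (2,5) (1,2) [ray(1,1) blocked at (2,5); ray(1,-1) blocked at (1,2)]
  BR@(1,0): attacks (1,1) (2,0) (3,0) (4,0) (5,0) (0,0) [ray(0,1) blocked at (1,1)]
  BN@(5,5): attacks (4,3) (3,4)
Union (19 distinct): (0,0) (0,1) (0,2) (0,4) (0,5) (1,1) (1,2) (1,3) (1,4) (2,0) (2,3) (2,5) (3,0) (3,3) (3,4) (4,0) (4,3) (5,0) (5,3)

Answer: 19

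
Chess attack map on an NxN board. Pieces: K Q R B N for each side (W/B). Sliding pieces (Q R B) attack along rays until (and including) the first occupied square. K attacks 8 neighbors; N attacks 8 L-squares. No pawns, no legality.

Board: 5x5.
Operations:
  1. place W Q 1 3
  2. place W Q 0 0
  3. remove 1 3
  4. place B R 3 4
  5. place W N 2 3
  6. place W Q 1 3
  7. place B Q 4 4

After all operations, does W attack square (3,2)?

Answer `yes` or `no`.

Op 1: place WQ@(1,3)
Op 2: place WQ@(0,0)
Op 3: remove (1,3)
Op 4: place BR@(3,4)
Op 5: place WN@(2,3)
Op 6: place WQ@(1,3)
Op 7: place BQ@(4,4)
Per-piece attacks for W:
  WQ@(0,0): attacks (0,1) (0,2) (0,3) (0,4) (1,0) (2,0) (3,0) (4,0) (1,1) (2,2) (3,3) (4,4) [ray(1,1) blocked at (4,4)]
  WQ@(1,3): attacks (1,4) (1,2) (1,1) (1,0) (2,3) (0,3) (2,4) (2,2) (3,1) (4,0) (0,4) (0,2) [ray(1,0) blocked at (2,3)]
  WN@(2,3): attacks (4,4) (0,4) (3,1) (4,2) (1,1) (0,2)
W attacks (3,2): no

Answer: no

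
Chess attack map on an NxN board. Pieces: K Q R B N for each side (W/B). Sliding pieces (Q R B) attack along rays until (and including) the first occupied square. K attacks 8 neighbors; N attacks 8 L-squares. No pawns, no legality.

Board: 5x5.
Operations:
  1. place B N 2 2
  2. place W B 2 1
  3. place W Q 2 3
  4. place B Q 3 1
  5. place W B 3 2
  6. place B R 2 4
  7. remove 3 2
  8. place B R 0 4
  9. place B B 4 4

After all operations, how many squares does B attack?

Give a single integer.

Answer: 21

Derivation:
Op 1: place BN@(2,2)
Op 2: place WB@(2,1)
Op 3: place WQ@(2,3)
Op 4: place BQ@(3,1)
Op 5: place WB@(3,2)
Op 6: place BR@(2,4)
Op 7: remove (3,2)
Op 8: place BR@(0,4)
Op 9: place BB@(4,4)
Per-piece attacks for B:
  BR@(0,4): attacks (0,3) (0,2) (0,1) (0,0) (1,4) (2,4) [ray(1,0) blocked at (2,4)]
  BN@(2,2): attacks (3,4) (4,3) (1,4) (0,3) (3,0) (4,1) (1,0) (0,1)
  BR@(2,4): attacks (2,3) (3,4) (4,4) (1,4) (0,4) [ray(0,-1) blocked at (2,3); ray(1,0) blocked at (4,4); ray(-1,0) blocked at (0,4)]
  BQ@(3,1): attacks (3,2) (3,3) (3,4) (3,0) (4,1) (2,1) (4,2) (4,0) (2,2) (2,0) [ray(-1,0) blocked at (2,1); ray(-1,1) blocked at (2,2)]
  BB@(4,4): attacks (3,3) (2,2) [ray(-1,-1) blocked at (2,2)]
Union (21 distinct): (0,0) (0,1) (0,2) (0,3) (0,4) (1,0) (1,4) (2,0) (2,1) (2,2) (2,3) (2,4) (3,0) (3,2) (3,3) (3,4) (4,0) (4,1) (4,2) (4,3) (4,4)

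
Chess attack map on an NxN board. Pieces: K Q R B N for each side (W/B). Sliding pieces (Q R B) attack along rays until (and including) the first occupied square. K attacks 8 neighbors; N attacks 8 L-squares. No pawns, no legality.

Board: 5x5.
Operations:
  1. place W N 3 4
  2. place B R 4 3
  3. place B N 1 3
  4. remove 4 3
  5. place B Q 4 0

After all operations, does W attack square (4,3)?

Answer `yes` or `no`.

Answer: no

Derivation:
Op 1: place WN@(3,4)
Op 2: place BR@(4,3)
Op 3: place BN@(1,3)
Op 4: remove (4,3)
Op 5: place BQ@(4,0)
Per-piece attacks for W:
  WN@(3,4): attacks (4,2) (2,2) (1,3)
W attacks (4,3): no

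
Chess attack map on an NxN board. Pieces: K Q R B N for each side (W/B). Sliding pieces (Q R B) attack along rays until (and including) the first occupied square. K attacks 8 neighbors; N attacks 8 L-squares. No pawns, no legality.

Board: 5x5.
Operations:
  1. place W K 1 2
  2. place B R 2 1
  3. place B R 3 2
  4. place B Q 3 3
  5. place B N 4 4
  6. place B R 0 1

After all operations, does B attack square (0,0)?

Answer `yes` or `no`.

Op 1: place WK@(1,2)
Op 2: place BR@(2,1)
Op 3: place BR@(3,2)
Op 4: place BQ@(3,3)
Op 5: place BN@(4,4)
Op 6: place BR@(0,1)
Per-piece attacks for B:
  BR@(0,1): attacks (0,2) (0,3) (0,4) (0,0) (1,1) (2,1) [ray(1,0) blocked at (2,1)]
  BR@(2,1): attacks (2,2) (2,3) (2,4) (2,0) (3,1) (4,1) (1,1) (0,1) [ray(-1,0) blocked at (0,1)]
  BR@(3,2): attacks (3,3) (3,1) (3,0) (4,2) (2,2) (1,2) [ray(0,1) blocked at (3,3); ray(-1,0) blocked at (1,2)]
  BQ@(3,3): attacks (3,4) (3,2) (4,3) (2,3) (1,3) (0,3) (4,4) (4,2) (2,4) (2,2) (1,1) (0,0) [ray(0,-1) blocked at (3,2); ray(1,1) blocked at (4,4)]
  BN@(4,4): attacks (3,2) (2,3)
B attacks (0,0): yes

Answer: yes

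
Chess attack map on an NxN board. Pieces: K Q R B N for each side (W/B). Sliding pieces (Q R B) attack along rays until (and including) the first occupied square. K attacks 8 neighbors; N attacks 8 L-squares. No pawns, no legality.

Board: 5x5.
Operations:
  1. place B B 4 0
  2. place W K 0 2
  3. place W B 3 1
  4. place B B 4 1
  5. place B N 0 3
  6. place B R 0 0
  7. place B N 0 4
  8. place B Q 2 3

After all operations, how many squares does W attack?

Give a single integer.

Op 1: place BB@(4,0)
Op 2: place WK@(0,2)
Op 3: place WB@(3,1)
Op 4: place BB@(4,1)
Op 5: place BN@(0,3)
Op 6: place BR@(0,0)
Op 7: place BN@(0,4)
Op 8: place BQ@(2,3)
Per-piece attacks for W:
  WK@(0,2): attacks (0,3) (0,1) (1,2) (1,3) (1,1)
  WB@(3,1): attacks (4,2) (4,0) (2,2) (1,3) (0,4) (2,0) [ray(1,-1) blocked at (4,0); ray(-1,1) blocked at (0,4)]
Union (10 distinct): (0,1) (0,3) (0,4) (1,1) (1,2) (1,3) (2,0) (2,2) (4,0) (4,2)

Answer: 10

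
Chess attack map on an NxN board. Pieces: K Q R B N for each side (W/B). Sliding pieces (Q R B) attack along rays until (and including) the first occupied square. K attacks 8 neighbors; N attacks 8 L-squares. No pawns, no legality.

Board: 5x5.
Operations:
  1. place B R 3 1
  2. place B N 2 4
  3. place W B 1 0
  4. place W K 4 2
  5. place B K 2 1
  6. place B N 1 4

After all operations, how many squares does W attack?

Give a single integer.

Op 1: place BR@(3,1)
Op 2: place BN@(2,4)
Op 3: place WB@(1,0)
Op 4: place WK@(4,2)
Op 5: place BK@(2,1)
Op 6: place BN@(1,4)
Per-piece attacks for W:
  WB@(1,0): attacks (2,1) (0,1) [ray(1,1) blocked at (2,1)]
  WK@(4,2): attacks (4,3) (4,1) (3,2) (3,3) (3,1)
Union (7 distinct): (0,1) (2,1) (3,1) (3,2) (3,3) (4,1) (4,3)

Answer: 7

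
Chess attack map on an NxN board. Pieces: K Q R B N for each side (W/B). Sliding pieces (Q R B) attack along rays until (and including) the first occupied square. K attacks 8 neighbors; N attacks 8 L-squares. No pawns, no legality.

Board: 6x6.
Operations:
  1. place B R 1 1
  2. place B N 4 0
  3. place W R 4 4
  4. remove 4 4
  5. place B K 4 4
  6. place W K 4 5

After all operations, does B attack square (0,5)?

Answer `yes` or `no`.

Op 1: place BR@(1,1)
Op 2: place BN@(4,0)
Op 3: place WR@(4,4)
Op 4: remove (4,4)
Op 5: place BK@(4,4)
Op 6: place WK@(4,5)
Per-piece attacks for B:
  BR@(1,1): attacks (1,2) (1,3) (1,4) (1,5) (1,0) (2,1) (3,1) (4,1) (5,1) (0,1)
  BN@(4,0): attacks (5,2) (3,2) (2,1)
  BK@(4,4): attacks (4,5) (4,3) (5,4) (3,4) (5,5) (5,3) (3,5) (3,3)
B attacks (0,5): no

Answer: no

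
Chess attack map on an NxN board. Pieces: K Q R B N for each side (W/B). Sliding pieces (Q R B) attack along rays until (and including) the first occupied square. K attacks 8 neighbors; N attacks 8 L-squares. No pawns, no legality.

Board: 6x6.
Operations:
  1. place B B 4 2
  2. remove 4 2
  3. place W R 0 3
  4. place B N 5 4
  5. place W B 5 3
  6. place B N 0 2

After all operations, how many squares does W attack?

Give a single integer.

Answer: 13

Derivation:
Op 1: place BB@(4,2)
Op 2: remove (4,2)
Op 3: place WR@(0,3)
Op 4: place BN@(5,4)
Op 5: place WB@(5,3)
Op 6: place BN@(0,2)
Per-piece attacks for W:
  WR@(0,3): attacks (0,4) (0,5) (0,2) (1,3) (2,3) (3,3) (4,3) (5,3) [ray(0,-1) blocked at (0,2); ray(1,0) blocked at (5,3)]
  WB@(5,3): attacks (4,4) (3,5) (4,2) (3,1) (2,0)
Union (13 distinct): (0,2) (0,4) (0,5) (1,3) (2,0) (2,3) (3,1) (3,3) (3,5) (4,2) (4,3) (4,4) (5,3)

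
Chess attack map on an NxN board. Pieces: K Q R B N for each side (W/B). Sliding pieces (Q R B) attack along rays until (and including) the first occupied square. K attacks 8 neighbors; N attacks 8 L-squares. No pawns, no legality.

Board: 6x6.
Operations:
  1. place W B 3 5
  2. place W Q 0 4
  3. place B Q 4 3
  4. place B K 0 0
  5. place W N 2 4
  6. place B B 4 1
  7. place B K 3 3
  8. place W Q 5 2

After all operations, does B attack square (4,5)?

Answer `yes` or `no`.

Op 1: place WB@(3,5)
Op 2: place WQ@(0,4)
Op 3: place BQ@(4,3)
Op 4: place BK@(0,0)
Op 5: place WN@(2,4)
Op 6: place BB@(4,1)
Op 7: place BK@(3,3)
Op 8: place WQ@(5,2)
Per-piece attacks for B:
  BK@(0,0): attacks (0,1) (1,0) (1,1)
  BK@(3,3): attacks (3,4) (3,2) (4,3) (2,3) (4,4) (4,2) (2,4) (2,2)
  BB@(4,1): attacks (5,2) (5,0) (3,2) (2,3) (1,4) (0,5) (3,0) [ray(1,1) blocked at (5,2)]
  BQ@(4,3): attacks (4,4) (4,5) (4,2) (4,1) (5,3) (3,3) (5,4) (5,2) (3,4) (2,5) (3,2) (2,1) (1,0) [ray(0,-1) blocked at (4,1); ray(-1,0) blocked at (3,3); ray(1,-1) blocked at (5,2)]
B attacks (4,5): yes

Answer: yes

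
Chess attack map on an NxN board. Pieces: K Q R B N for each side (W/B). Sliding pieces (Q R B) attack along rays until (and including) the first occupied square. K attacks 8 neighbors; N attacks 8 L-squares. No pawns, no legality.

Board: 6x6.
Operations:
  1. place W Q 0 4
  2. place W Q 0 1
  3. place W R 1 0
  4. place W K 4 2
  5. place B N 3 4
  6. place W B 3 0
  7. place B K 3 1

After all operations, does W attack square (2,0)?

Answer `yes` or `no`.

Op 1: place WQ@(0,4)
Op 2: place WQ@(0,1)
Op 3: place WR@(1,0)
Op 4: place WK@(4,2)
Op 5: place BN@(3,4)
Op 6: place WB@(3,0)
Op 7: place BK@(3,1)
Per-piece attacks for W:
  WQ@(0,1): attacks (0,2) (0,3) (0,4) (0,0) (1,1) (2,1) (3,1) (1,2) (2,3) (3,4) (1,0) [ray(0,1) blocked at (0,4); ray(1,0) blocked at (3,1); ray(1,1) blocked at (3,4); ray(1,-1) blocked at (1,0)]
  WQ@(0,4): attacks (0,5) (0,3) (0,2) (0,1) (1,4) (2,4) (3,4) (1,5) (1,3) (2,2) (3,1) [ray(0,-1) blocked at (0,1); ray(1,0) blocked at (3,4); ray(1,-1) blocked at (3,1)]
  WR@(1,0): attacks (1,1) (1,2) (1,3) (1,4) (1,5) (2,0) (3,0) (0,0) [ray(1,0) blocked at (3,0)]
  WB@(3,0): attacks (4,1) (5,2) (2,1) (1,2) (0,3)
  WK@(4,2): attacks (4,3) (4,1) (5,2) (3,2) (5,3) (5,1) (3,3) (3,1)
W attacks (2,0): yes

Answer: yes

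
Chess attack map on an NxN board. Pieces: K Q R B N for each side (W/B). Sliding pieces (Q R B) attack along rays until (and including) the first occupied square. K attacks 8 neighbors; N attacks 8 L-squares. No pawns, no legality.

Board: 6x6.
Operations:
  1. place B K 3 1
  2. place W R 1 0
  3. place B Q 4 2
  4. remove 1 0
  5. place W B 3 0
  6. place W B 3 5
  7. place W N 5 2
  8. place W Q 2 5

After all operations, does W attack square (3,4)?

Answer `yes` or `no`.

Op 1: place BK@(3,1)
Op 2: place WR@(1,0)
Op 3: place BQ@(4,2)
Op 4: remove (1,0)
Op 5: place WB@(3,0)
Op 6: place WB@(3,5)
Op 7: place WN@(5,2)
Op 8: place WQ@(2,5)
Per-piece attacks for W:
  WQ@(2,5): attacks (2,4) (2,3) (2,2) (2,1) (2,0) (3,5) (1,5) (0,5) (3,4) (4,3) (5,2) (1,4) (0,3) [ray(1,0) blocked at (3,5); ray(1,-1) blocked at (5,2)]
  WB@(3,0): attacks (4,1) (5,2) (2,1) (1,2) (0,3) [ray(1,1) blocked at (5,2)]
  WB@(3,5): attacks (4,4) (5,3) (2,4) (1,3) (0,2)
  WN@(5,2): attacks (4,4) (3,3) (4,0) (3,1)
W attacks (3,4): yes

Answer: yes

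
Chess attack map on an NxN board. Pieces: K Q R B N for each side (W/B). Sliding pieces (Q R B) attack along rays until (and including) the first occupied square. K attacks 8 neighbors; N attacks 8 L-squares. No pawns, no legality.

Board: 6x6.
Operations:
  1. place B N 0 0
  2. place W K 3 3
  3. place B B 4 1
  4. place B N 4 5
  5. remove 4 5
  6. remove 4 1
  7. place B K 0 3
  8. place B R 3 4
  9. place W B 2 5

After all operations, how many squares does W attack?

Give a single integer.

Answer: 10

Derivation:
Op 1: place BN@(0,0)
Op 2: place WK@(3,3)
Op 3: place BB@(4,1)
Op 4: place BN@(4,5)
Op 5: remove (4,5)
Op 6: remove (4,1)
Op 7: place BK@(0,3)
Op 8: place BR@(3,4)
Op 9: place WB@(2,5)
Per-piece attacks for W:
  WB@(2,5): attacks (3,4) (1,4) (0,3) [ray(1,-1) blocked at (3,4); ray(-1,-1) blocked at (0,3)]
  WK@(3,3): attacks (3,4) (3,2) (4,3) (2,3) (4,4) (4,2) (2,4) (2,2)
Union (10 distinct): (0,3) (1,4) (2,2) (2,3) (2,4) (3,2) (3,4) (4,2) (4,3) (4,4)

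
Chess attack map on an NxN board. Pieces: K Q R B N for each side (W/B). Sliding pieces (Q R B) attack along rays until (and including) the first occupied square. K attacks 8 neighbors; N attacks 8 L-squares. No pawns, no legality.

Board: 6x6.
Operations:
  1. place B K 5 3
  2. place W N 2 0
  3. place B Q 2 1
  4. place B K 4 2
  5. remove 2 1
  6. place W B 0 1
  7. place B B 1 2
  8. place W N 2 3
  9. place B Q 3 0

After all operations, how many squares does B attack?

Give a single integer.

Op 1: place BK@(5,3)
Op 2: place WN@(2,0)
Op 3: place BQ@(2,1)
Op 4: place BK@(4,2)
Op 5: remove (2,1)
Op 6: place WB@(0,1)
Op 7: place BB@(1,2)
Op 8: place WN@(2,3)
Op 9: place BQ@(3,0)
Per-piece attacks for B:
  BB@(1,2): attacks (2,3) (2,1) (3,0) (0,3) (0,1) [ray(1,1) blocked at (2,3); ray(1,-1) blocked at (3,0); ray(-1,-1) blocked at (0,1)]
  BQ@(3,0): attacks (3,1) (3,2) (3,3) (3,4) (3,5) (4,0) (5,0) (2,0) (4,1) (5,2) (2,1) (1,2) [ray(-1,0) blocked at (2,0); ray(-1,1) blocked at (1,2)]
  BK@(4,2): attacks (4,3) (4,1) (5,2) (3,2) (5,3) (5,1) (3,3) (3,1)
  BK@(5,3): attacks (5,4) (5,2) (4,3) (4,4) (4,2)
Union (22 distinct): (0,1) (0,3) (1,2) (2,0) (2,1) (2,3) (3,0) (3,1) (3,2) (3,3) (3,4) (3,5) (4,0) (4,1) (4,2) (4,3) (4,4) (5,0) (5,1) (5,2) (5,3) (5,4)

Answer: 22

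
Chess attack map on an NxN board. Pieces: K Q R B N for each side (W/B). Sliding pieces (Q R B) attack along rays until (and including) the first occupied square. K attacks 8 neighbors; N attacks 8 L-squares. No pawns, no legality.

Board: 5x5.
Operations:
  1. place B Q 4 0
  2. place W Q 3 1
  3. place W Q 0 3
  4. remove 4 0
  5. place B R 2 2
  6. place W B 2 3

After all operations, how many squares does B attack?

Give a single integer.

Op 1: place BQ@(4,0)
Op 2: place WQ@(3,1)
Op 3: place WQ@(0,3)
Op 4: remove (4,0)
Op 5: place BR@(2,2)
Op 6: place WB@(2,3)
Per-piece attacks for B:
  BR@(2,2): attacks (2,3) (2,1) (2,0) (3,2) (4,2) (1,2) (0,2) [ray(0,1) blocked at (2,3)]
Union (7 distinct): (0,2) (1,2) (2,0) (2,1) (2,3) (3,2) (4,2)

Answer: 7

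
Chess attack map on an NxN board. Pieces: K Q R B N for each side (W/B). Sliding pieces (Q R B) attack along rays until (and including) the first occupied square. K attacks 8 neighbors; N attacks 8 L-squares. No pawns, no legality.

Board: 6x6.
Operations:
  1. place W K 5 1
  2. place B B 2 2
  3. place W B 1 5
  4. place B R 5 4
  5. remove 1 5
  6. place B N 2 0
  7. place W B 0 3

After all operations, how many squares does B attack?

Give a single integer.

Answer: 19

Derivation:
Op 1: place WK@(5,1)
Op 2: place BB@(2,2)
Op 3: place WB@(1,5)
Op 4: place BR@(5,4)
Op 5: remove (1,5)
Op 6: place BN@(2,0)
Op 7: place WB@(0,3)
Per-piece attacks for B:
  BN@(2,0): attacks (3,2) (4,1) (1,2) (0,1)
  BB@(2,2): attacks (3,3) (4,4) (5,5) (3,1) (4,0) (1,3) (0,4) (1,1) (0,0)
  BR@(5,4): attacks (5,5) (5,3) (5,2) (5,1) (4,4) (3,4) (2,4) (1,4) (0,4) [ray(0,-1) blocked at (5,1)]
Union (19 distinct): (0,0) (0,1) (0,4) (1,1) (1,2) (1,3) (1,4) (2,4) (3,1) (3,2) (3,3) (3,4) (4,0) (4,1) (4,4) (5,1) (5,2) (5,3) (5,5)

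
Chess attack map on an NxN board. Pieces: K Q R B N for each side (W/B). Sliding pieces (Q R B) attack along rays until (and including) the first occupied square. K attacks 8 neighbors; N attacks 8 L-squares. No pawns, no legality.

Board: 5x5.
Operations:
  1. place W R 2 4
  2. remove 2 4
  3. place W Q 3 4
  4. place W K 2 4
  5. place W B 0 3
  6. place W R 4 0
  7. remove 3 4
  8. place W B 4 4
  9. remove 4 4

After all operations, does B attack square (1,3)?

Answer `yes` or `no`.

Answer: no

Derivation:
Op 1: place WR@(2,4)
Op 2: remove (2,4)
Op 3: place WQ@(3,4)
Op 4: place WK@(2,4)
Op 5: place WB@(0,3)
Op 6: place WR@(4,0)
Op 7: remove (3,4)
Op 8: place WB@(4,4)
Op 9: remove (4,4)
Per-piece attacks for B:
B attacks (1,3): no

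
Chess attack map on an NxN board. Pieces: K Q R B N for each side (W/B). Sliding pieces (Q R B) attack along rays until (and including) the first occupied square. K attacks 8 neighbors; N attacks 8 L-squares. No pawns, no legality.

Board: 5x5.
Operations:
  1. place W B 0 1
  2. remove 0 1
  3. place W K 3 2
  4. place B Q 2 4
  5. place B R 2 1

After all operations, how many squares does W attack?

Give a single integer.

Answer: 8

Derivation:
Op 1: place WB@(0,1)
Op 2: remove (0,1)
Op 3: place WK@(3,2)
Op 4: place BQ@(2,4)
Op 5: place BR@(2,1)
Per-piece attacks for W:
  WK@(3,2): attacks (3,3) (3,1) (4,2) (2,2) (4,3) (4,1) (2,3) (2,1)
Union (8 distinct): (2,1) (2,2) (2,3) (3,1) (3,3) (4,1) (4,2) (4,3)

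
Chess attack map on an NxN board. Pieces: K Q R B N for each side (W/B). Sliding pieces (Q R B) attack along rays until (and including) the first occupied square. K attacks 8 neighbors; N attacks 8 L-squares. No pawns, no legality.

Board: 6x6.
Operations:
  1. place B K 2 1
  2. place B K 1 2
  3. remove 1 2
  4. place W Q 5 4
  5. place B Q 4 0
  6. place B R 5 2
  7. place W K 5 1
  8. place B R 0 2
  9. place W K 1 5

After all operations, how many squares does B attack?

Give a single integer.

Answer: 25

Derivation:
Op 1: place BK@(2,1)
Op 2: place BK@(1,2)
Op 3: remove (1,2)
Op 4: place WQ@(5,4)
Op 5: place BQ@(4,0)
Op 6: place BR@(5,2)
Op 7: place WK@(5,1)
Op 8: place BR@(0,2)
Op 9: place WK@(1,5)
Per-piece attacks for B:
  BR@(0,2): attacks (0,3) (0,4) (0,5) (0,1) (0,0) (1,2) (2,2) (3,2) (4,2) (5,2) [ray(1,0) blocked at (5,2)]
  BK@(2,1): attacks (2,2) (2,0) (3,1) (1,1) (3,2) (3,0) (1,2) (1,0)
  BQ@(4,0): attacks (4,1) (4,2) (4,3) (4,4) (4,5) (5,0) (3,0) (2,0) (1,0) (0,0) (5,1) (3,1) (2,2) (1,3) (0,4) [ray(1,1) blocked at (5,1)]
  BR@(5,2): attacks (5,3) (5,4) (5,1) (4,2) (3,2) (2,2) (1,2) (0,2) [ray(0,1) blocked at (5,4); ray(0,-1) blocked at (5,1); ray(-1,0) blocked at (0,2)]
Union (25 distinct): (0,0) (0,1) (0,2) (0,3) (0,4) (0,5) (1,0) (1,1) (1,2) (1,3) (2,0) (2,2) (3,0) (3,1) (3,2) (4,1) (4,2) (4,3) (4,4) (4,5) (5,0) (5,1) (5,2) (5,3) (5,4)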